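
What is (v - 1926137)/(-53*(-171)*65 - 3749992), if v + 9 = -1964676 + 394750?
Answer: 3496072/3160897 ≈ 1.1060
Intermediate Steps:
v = -1569935 (v = -9 + (-1964676 + 394750) = -9 - 1569926 = -1569935)
(v - 1926137)/(-53*(-171)*65 - 3749992) = (-1569935 - 1926137)/(-53*(-171)*65 - 3749992) = -3496072/(9063*65 - 3749992) = -3496072/(589095 - 3749992) = -3496072/(-3160897) = -3496072*(-1/3160897) = 3496072/3160897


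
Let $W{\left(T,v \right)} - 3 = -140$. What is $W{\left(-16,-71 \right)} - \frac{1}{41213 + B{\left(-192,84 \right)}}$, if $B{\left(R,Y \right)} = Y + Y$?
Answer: $- \frac{5669198}{41381} \approx -137.0$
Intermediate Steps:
$W{\left(T,v \right)} = -137$ ($W{\left(T,v \right)} = 3 - 140 = -137$)
$B{\left(R,Y \right)} = 2 Y$
$W{\left(-16,-71 \right)} - \frac{1}{41213 + B{\left(-192,84 \right)}} = -137 - \frac{1}{41213 + 2 \cdot 84} = -137 - \frac{1}{41213 + 168} = -137 - \frac{1}{41381} = - \frac{5669198}{41381}$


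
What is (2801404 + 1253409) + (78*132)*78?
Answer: 4857901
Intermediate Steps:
(2801404 + 1253409) + (78*132)*78 = 4054813 + 10296*78 = 4054813 + 803088 = 4857901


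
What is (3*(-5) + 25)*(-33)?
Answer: -330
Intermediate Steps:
(3*(-5) + 25)*(-33) = (-15 + 25)*(-33) = 10*(-33) = -330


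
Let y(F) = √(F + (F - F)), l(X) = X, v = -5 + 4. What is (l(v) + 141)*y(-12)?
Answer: 280*I*√3 ≈ 484.97*I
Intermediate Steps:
v = -1
y(F) = √F (y(F) = √(F + 0) = √F)
(l(v) + 141)*y(-12) = (-1 + 141)*√(-12) = 140*(2*I*√3) = 280*I*√3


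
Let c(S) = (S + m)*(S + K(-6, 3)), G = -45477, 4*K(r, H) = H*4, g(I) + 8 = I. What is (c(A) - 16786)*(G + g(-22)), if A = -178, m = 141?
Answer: 469222677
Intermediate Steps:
g(I) = -8 + I
K(r, H) = H (K(r, H) = (H*4)/4 = (4*H)/4 = H)
c(S) = (3 + S)*(141 + S) (c(S) = (S + 141)*(S + 3) = (141 + S)*(3 + S) = (3 + S)*(141 + S))
(c(A) - 16786)*(G + g(-22)) = ((423 + (-178)² + 144*(-178)) - 16786)*(-45477 + (-8 - 22)) = ((423 + 31684 - 25632) - 16786)*(-45477 - 30) = (6475 - 16786)*(-45507) = -10311*(-45507) = 469222677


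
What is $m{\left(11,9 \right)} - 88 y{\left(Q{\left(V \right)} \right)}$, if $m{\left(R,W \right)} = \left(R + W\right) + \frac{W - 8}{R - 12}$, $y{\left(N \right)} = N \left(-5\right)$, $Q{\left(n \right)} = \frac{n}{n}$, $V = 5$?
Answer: $459$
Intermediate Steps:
$Q{\left(n \right)} = 1$
$y{\left(N \right)} = - 5 N$
$m{\left(R,W \right)} = R + W + \frac{-8 + W}{-12 + R}$ ($m{\left(R,W \right)} = \left(R + W\right) + \frac{-8 + W}{-12 + R} = R + W + \frac{-8 + W}{-12 + R}$)
$m{\left(11,9 \right)} - 88 y{\left(Q{\left(V \right)} \right)} = \frac{-8 + 11^{2} - 132 - 99 + 11 \cdot 9}{-12 + 11} - 88 \left(\left(-5\right) 1\right) = \frac{-8 + 121 - 132 - 99 + 99}{-1} - -440 = \left(-1\right) \left(-19\right) + 440 = 19 + 440 = 459$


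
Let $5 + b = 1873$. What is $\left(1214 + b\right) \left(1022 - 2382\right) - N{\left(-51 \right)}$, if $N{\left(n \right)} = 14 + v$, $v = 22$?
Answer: $-4191556$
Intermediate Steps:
$b = 1868$ ($b = -5 + 1873 = 1868$)
$N{\left(n \right)} = 36$ ($N{\left(n \right)} = 14 + 22 = 36$)
$\left(1214 + b\right) \left(1022 - 2382\right) - N{\left(-51 \right)} = \left(1214 + 1868\right) \left(1022 - 2382\right) - 36 = 3082 \left(-1360\right) - 36 = -4191520 - 36 = -4191556$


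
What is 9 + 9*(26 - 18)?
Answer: 81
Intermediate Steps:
9 + 9*(26 - 18) = 9 + 9*8 = 9 + 72 = 81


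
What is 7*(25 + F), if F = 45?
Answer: 490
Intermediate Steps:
7*(25 + F) = 7*(25 + 45) = 7*70 = 490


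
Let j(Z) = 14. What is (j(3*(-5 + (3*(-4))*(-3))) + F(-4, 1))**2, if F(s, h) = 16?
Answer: 900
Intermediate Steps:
(j(3*(-5 + (3*(-4))*(-3))) + F(-4, 1))**2 = (14 + 16)**2 = 30**2 = 900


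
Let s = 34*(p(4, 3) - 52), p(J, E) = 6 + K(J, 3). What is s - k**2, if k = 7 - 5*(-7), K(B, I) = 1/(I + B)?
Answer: -23262/7 ≈ -3323.1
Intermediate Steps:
K(B, I) = 1/(B + I)
k = 42 (k = 7 + 35 = 42)
p(J, E) = 6 + 1/(3 + J) (p(J, E) = 6 + 1/(J + 3) = 6 + 1/(3 + J))
s = -10914/7 (s = 34*((19 + 6*4)/(3 + 4) - 52) = 34*((19 + 24)/7 - 52) = 34*((1/7)*43 - 52) = 34*(43/7 - 52) = 34*(-321/7) = -10914/7 ≈ -1559.1)
s - k**2 = -10914/7 - 1*42**2 = -10914/7 - 1*1764 = -10914/7 - 1764 = -23262/7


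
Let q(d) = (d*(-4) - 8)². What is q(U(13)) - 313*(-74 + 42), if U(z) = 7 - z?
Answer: 10272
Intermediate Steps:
q(d) = (-8 - 4*d)² (q(d) = (-4*d - 8)² = (-8 - 4*d)²)
q(U(13)) - 313*(-74 + 42) = 16*(2 + (7 - 1*13))² - 313*(-74 + 42) = 16*(2 + (7 - 13))² - 313*(-32) = 16*(2 - 6)² + 10016 = 16*(-4)² + 10016 = 16*16 + 10016 = 256 + 10016 = 10272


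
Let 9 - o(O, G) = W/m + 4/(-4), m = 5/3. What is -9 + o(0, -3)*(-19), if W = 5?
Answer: -142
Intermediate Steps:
m = 5/3 (m = 5*(⅓) = 5/3 ≈ 1.6667)
o(O, G) = 7 (o(O, G) = 9 - (5/(5/3) + 4/(-4)) = 9 - (5*(⅗) + 4*(-¼)) = 9 - (3 - 1) = 9 - 1*2 = 9 - 2 = 7)
-9 + o(0, -3)*(-19) = -9 + 7*(-19) = -9 - 133 = -142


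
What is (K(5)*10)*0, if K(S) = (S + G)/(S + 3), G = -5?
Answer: 0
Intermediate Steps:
K(S) = (-5 + S)/(3 + S) (K(S) = (S - 5)/(S + 3) = (-5 + S)/(3 + S))
(K(5)*10)*0 = (((-5 + 5)/(3 + 5))*10)*0 = ((0/8)*10)*0 = (((1/8)*0)*10)*0 = (0*10)*0 = 0*0 = 0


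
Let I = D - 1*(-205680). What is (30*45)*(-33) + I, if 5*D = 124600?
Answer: 186050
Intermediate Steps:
D = 24920 (D = (⅕)*124600 = 24920)
I = 230600 (I = 24920 - 1*(-205680) = 24920 + 205680 = 230600)
(30*45)*(-33) + I = (30*45)*(-33) + 230600 = 1350*(-33) + 230600 = -44550 + 230600 = 186050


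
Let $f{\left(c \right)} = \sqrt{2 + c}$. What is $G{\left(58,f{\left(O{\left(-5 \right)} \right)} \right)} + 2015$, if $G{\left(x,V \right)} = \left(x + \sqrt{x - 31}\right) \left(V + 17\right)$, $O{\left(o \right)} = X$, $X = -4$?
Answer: $3001 + 51 \sqrt{3} + 3 i \sqrt{6} + 58 i \sqrt{2} \approx 3089.3 + 89.373 i$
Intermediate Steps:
$O{\left(o \right)} = -4$
$G{\left(x,V \right)} = \left(17 + V\right) \left(x + \sqrt{-31 + x}\right)$ ($G{\left(x,V \right)} = \left(x + \sqrt{-31 + x}\right) \left(17 + V\right) = \left(17 + V\right) \left(x + \sqrt{-31 + x}\right)$)
$G{\left(58,f{\left(O{\left(-5 \right)} \right)} \right)} + 2015 = \left(17 \cdot 58 + 17 \sqrt{-31 + 58} + \sqrt{2 - 4} \cdot 58 + \sqrt{2 - 4} \sqrt{-31 + 58}\right) + 2015 = \left(986 + 17 \sqrt{27} + \sqrt{-2} \cdot 58 + \sqrt{-2} \sqrt{27}\right) + 2015 = \left(986 + 17 \cdot 3 \sqrt{3} + i \sqrt{2} \cdot 58 + i \sqrt{2} \cdot 3 \sqrt{3}\right) + 2015 = \left(986 + 51 \sqrt{3} + 58 i \sqrt{2} + 3 i \sqrt{6}\right) + 2015 = \left(986 + 51 \sqrt{3} + 3 i \sqrt{6} + 58 i \sqrt{2}\right) + 2015 = 3001 + 51 \sqrt{3} + 3 i \sqrt{6} + 58 i \sqrt{2}$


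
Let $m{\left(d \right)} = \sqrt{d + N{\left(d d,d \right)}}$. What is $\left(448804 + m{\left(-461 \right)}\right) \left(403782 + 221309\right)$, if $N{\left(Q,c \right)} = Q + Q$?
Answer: $280543341164 + 625091 \sqrt{424581} \approx 2.8095 \cdot 10^{11}$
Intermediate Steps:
$N{\left(Q,c \right)} = 2 Q$
$m{\left(d \right)} = \sqrt{d + 2 d^{2}}$ ($m{\left(d \right)} = \sqrt{d + 2 d d} = \sqrt{d + 2 d^{2}}$)
$\left(448804 + m{\left(-461 \right)}\right) \left(403782 + 221309\right) = \left(448804 + \sqrt{- 461 \left(1 + 2 \left(-461\right)\right)}\right) \left(403782 + 221309\right) = \left(448804 + \sqrt{- 461 \left(1 - 922\right)}\right) 625091 = \left(448804 + \sqrt{\left(-461\right) \left(-921\right)}\right) 625091 = \left(448804 + \sqrt{424581}\right) 625091 = 280543341164 + 625091 \sqrt{424581}$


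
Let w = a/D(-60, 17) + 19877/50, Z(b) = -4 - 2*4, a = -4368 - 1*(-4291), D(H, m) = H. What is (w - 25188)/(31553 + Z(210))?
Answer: -7436753/9462300 ≈ -0.78594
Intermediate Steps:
a = -77 (a = -4368 + 4291 = -77)
Z(b) = -12 (Z(b) = -4 - 8 = -12)
w = 119647/300 (w = -77/(-60) + 19877/50 = -77*(-1/60) + 19877*(1/50) = 77/60 + 19877/50 = 119647/300 ≈ 398.82)
(w - 25188)/(31553 + Z(210)) = (119647/300 - 25188)/(31553 - 12) = -7436753/300/31541 = -7436753/300*1/31541 = -7436753/9462300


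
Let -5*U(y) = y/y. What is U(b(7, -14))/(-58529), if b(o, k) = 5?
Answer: 1/292645 ≈ 3.4171e-6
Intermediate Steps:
U(y) = -1/5 (U(y) = -y/(5*y) = -1/5*1 = -1/5)
U(b(7, -14))/(-58529) = -1/5/(-58529) = -1/5*(-1/58529) = 1/292645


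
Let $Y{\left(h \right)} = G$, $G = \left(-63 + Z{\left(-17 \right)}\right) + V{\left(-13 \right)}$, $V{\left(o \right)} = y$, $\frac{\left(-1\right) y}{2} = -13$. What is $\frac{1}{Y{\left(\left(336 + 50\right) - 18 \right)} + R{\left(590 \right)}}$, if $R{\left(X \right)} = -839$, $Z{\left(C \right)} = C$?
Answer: $- \frac{1}{893} \approx -0.0011198$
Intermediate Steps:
$y = 26$ ($y = \left(-2\right) \left(-13\right) = 26$)
$V{\left(o \right)} = 26$
$G = -54$ ($G = \left(-63 - 17\right) + 26 = -80 + 26 = -54$)
$Y{\left(h \right)} = -54$
$\frac{1}{Y{\left(\left(336 + 50\right) - 18 \right)} + R{\left(590 \right)}} = \frac{1}{-54 - 839} = \frac{1}{-893} = - \frac{1}{893}$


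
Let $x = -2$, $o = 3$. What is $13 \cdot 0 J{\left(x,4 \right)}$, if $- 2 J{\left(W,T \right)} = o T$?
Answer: $0$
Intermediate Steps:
$J{\left(W,T \right)} = - \frac{3 T}{2}$
$13 \cdot 0 J{\left(x,4 \right)} = 13 \cdot 0 \left(\left(- \frac{3}{2}\right) 4\right) = 0 \left(-6\right) = 0$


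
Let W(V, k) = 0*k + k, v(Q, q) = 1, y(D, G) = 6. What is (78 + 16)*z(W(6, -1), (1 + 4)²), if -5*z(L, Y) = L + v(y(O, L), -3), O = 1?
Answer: 0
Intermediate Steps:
W(V, k) = k (W(V, k) = 0 + k = k)
z(L, Y) = -⅕ - L/5 (z(L, Y) = -(L + 1)/5 = -(1 + L)/5 = -⅕ - L/5)
(78 + 16)*z(W(6, -1), (1 + 4)²) = (78 + 16)*(-⅕ - ⅕*(-1)) = 94*(-⅕ + ⅕) = 94*0 = 0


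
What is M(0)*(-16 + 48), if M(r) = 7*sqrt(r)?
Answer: 0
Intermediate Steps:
M(0)*(-16 + 48) = (7*sqrt(0))*(-16 + 48) = (7*0)*32 = 0*32 = 0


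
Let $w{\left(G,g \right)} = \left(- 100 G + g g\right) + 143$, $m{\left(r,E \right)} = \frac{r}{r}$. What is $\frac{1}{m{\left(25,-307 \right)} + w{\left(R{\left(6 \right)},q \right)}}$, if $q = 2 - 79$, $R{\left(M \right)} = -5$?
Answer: $\frac{1}{6573} \approx 0.00015214$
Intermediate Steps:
$m{\left(r,E \right)} = 1$
$q = -77$ ($q = 2 - 79 = -77$)
$w{\left(G,g \right)} = 143 + g^{2} - 100 G$ ($w{\left(G,g \right)} = \left(- 100 G + g^{2}\right) + 143 = \left(g^{2} - 100 G\right) + 143 = 143 + g^{2} - 100 G$)
$\frac{1}{m{\left(25,-307 \right)} + w{\left(R{\left(6 \right)},q \right)}} = \frac{1}{1 + \left(143 + \left(-77\right)^{2} - -500\right)} = \frac{1}{1 + \left(143 + 5929 + 500\right)} = \frac{1}{1 + 6572} = \frac{1}{6573}$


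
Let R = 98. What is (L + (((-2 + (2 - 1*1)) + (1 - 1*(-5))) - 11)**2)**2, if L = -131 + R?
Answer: 9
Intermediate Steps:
L = -33 (L = -131 + 98 = -33)
(L + (((-2 + (2 - 1*1)) + (1 - 1*(-5))) - 11)**2)**2 = (-33 + (((-2 + (2 - 1*1)) + (1 - 1*(-5))) - 11)**2)**2 = (-33 + (((-2 + (2 - 1)) + (1 + 5)) - 11)**2)**2 = (-33 + (((-2 + 1) + 6) - 11)**2)**2 = (-33 + ((-1 + 6) - 11)**2)**2 = (-33 + (5 - 11)**2)**2 = (-33 + (-6)**2)**2 = (-33 + 36)**2 = 3**2 = 9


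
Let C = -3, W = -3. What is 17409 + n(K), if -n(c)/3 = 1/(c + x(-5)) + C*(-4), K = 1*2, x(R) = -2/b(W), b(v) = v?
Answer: 138975/8 ≈ 17372.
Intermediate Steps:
x(R) = ⅔ (x(R) = -2/(-3) = -2*(-⅓) = ⅔)
K = 2
n(c) = -36 - 3/(⅔ + c) (n(c) = -3*(1/(c + ⅔) - 3*(-4)) = -3*(1/(⅔ + c) + 12) = -3*(12 + 1/(⅔ + c)) = -36 - 3/(⅔ + c))
17409 + n(K) = 17409 + 27*(-3 - 4*2)/(2 + 3*2) = 17409 + 27*(-3 - 8)/(2 + 6) = 17409 + 27*(-11)/8 = 17409 + 27*(⅛)*(-11) = 17409 - 297/8 = 138975/8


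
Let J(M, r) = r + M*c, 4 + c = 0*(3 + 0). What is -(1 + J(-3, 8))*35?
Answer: -735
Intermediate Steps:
c = -4 (c = -4 + 0*(3 + 0) = -4 + 0*3 = -4 + 0 = -4)
J(M, r) = r - 4*M (J(M, r) = r + M*(-4) = r - 4*M)
-(1 + J(-3, 8))*35 = -(1 + (8 - 4*(-3)))*35 = -(1 + (8 + 12))*35 = -(1 + 20)*35 = -21*35 = -1*735 = -735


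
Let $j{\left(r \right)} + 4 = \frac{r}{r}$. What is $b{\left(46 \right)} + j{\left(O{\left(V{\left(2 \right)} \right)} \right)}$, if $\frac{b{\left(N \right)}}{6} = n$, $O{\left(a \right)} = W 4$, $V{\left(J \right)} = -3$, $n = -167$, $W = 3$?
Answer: $-1005$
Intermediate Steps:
$O{\left(a \right)} = 12$ ($O{\left(a \right)} = 3 \cdot 4 = 12$)
$j{\left(r \right)} = -3$ ($j{\left(r \right)} = -4 + \frac{r}{r} = -4 + 1 = -3$)
$b{\left(N \right)} = -1002$ ($b{\left(N \right)} = 6 \left(-167\right) = -1002$)
$b{\left(46 \right)} + j{\left(O{\left(V{\left(2 \right)} \right)} \right)} = -1002 - 3 = -1005$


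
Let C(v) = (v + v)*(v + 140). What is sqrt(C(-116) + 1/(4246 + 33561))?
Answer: 25*I*sqrt(12733964705)/37807 ≈ 74.619*I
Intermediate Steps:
C(v) = 2*v*(140 + v) (C(v) = (2*v)*(140 + v) = 2*v*(140 + v))
sqrt(C(-116) + 1/(4246 + 33561)) = sqrt(2*(-116)*(140 - 116) + 1/(4246 + 33561)) = sqrt(2*(-116)*24 + 1/37807) = sqrt(-5568 + 1/37807) = sqrt(-210509375/37807) = 25*I*sqrt(12733964705)/37807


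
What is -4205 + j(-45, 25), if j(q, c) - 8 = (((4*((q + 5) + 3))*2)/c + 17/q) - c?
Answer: -952699/225 ≈ -4234.2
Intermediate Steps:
j(q, c) = 8 - c + 17/q + (64 + 8*q)/c (j(q, c) = 8 + ((((4*((q + 5) + 3))*2)/c + 17/q) - c) = 8 + ((((4*((5 + q) + 3))*2)/c + 17/q) - c) = 8 + ((((4*(8 + q))*2)/c + 17/q) - c) = 8 + ((((32 + 4*q)*2)/c + 17/q) - c) = 8 + (((64 + 8*q)/c + 17/q) - c) = 8 + ((17/q + (64 + 8*q)/c) - c) = 8 + (-c + 17/q + (64 + 8*q)/c) = 8 - c + 17/q + (64 + 8*q)/c)
-4205 + j(-45, 25) = -4205 + (8 - 1*25 + 17/(-45) + 64/25 + 8*(-45)/25) = -4205 + (8 - 25 + 17*(-1/45) + 64*(1/25) + 8*(-45)*(1/25)) = -4205 + (8 - 25 - 17/45 + 64/25 - 72/5) = -4205 - 6574/225 = -952699/225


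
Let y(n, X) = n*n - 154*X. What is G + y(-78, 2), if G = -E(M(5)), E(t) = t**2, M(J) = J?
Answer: 5751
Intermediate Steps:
y(n, X) = n**2 - 154*X
G = -25 (G = -1*5**2 = -1*25 = -25)
G + y(-78, 2) = -25 + ((-78)**2 - 154*2) = -25 + (6084 - 308) = -25 + 5776 = 5751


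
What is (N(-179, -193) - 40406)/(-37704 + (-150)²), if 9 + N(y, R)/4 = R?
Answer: 6869/2534 ≈ 2.7107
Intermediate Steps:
N(y, R) = -36 + 4*R
(N(-179, -193) - 40406)/(-37704 + (-150)²) = ((-36 + 4*(-193)) - 40406)/(-37704 + (-150)²) = ((-36 - 772) - 40406)/(-37704 + 22500) = (-808 - 40406)/(-15204) = -41214*(-1/15204) = 6869/2534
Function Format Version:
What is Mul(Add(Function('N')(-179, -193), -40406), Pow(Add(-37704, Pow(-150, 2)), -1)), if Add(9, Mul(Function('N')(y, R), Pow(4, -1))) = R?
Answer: Rational(6869, 2534) ≈ 2.7107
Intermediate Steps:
Function('N')(y, R) = Add(-36, Mul(4, R))
Mul(Add(Function('N')(-179, -193), -40406), Pow(Add(-37704, Pow(-150, 2)), -1)) = Mul(Add(Add(-36, Mul(4, -193)), -40406), Pow(Add(-37704, Pow(-150, 2)), -1)) = Mul(Add(Add(-36, -772), -40406), Pow(Add(-37704, 22500), -1)) = Mul(Add(-808, -40406), Pow(-15204, -1)) = Mul(-41214, Rational(-1, 15204)) = Rational(6869, 2534)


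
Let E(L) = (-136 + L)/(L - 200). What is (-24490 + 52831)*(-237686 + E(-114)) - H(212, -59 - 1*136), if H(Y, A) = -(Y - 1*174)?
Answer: -1057589102791/157 ≈ -6.7362e+9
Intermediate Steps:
E(L) = (-136 + L)/(-200 + L)
H(Y, A) = 174 - Y (H(Y, A) = -(Y - 174) = -(-174 + Y) = 174 - Y)
(-24490 + 52831)*(-237686 + E(-114)) - H(212, -59 - 1*136) = (-24490 + 52831)*(-237686 + (-136 - 114)/(-200 - 114)) - (174 - 1*212) = 28341*(-237686 - 250/(-314)) - (174 - 212) = 28341*(-237686 - 1/314*(-250)) - 1*(-38) = 28341*(-237686 + 125/157) + 38 = 28341*(-37316577/157) + 38 = -1057589108757/157 + 38 = -1057589102791/157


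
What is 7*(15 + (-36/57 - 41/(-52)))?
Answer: 104825/988 ≈ 106.10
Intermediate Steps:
7*(15 + (-36/57 - 41/(-52))) = 7*(15 + (-36*1/57 - 41*(-1/52))) = 7*(15 + (-12/19 + 41/52)) = 7*(15 + 155/988) = 7*(14975/988) = 104825/988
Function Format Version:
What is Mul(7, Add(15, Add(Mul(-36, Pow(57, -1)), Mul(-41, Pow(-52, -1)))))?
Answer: Rational(104825, 988) ≈ 106.10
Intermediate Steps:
Mul(7, Add(15, Add(Mul(-36, Pow(57, -1)), Mul(-41, Pow(-52, -1))))) = Mul(7, Add(15, Add(Mul(-36, Rational(1, 57)), Mul(-41, Rational(-1, 52))))) = Mul(7, Add(15, Add(Rational(-12, 19), Rational(41, 52)))) = Mul(7, Add(15, Rational(155, 988))) = Mul(7, Rational(14975, 988)) = Rational(104825, 988)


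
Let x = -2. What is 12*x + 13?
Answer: -11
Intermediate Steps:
12*x + 13 = 12*(-2) + 13 = -24 + 13 = -11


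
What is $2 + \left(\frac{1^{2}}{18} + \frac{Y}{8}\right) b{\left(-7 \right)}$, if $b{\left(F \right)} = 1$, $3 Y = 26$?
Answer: $\frac{113}{36} \approx 3.1389$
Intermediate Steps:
$Y = \frac{26}{3}$ ($Y = \frac{1}{3} \cdot 26 = \frac{26}{3} \approx 8.6667$)
$2 + \left(\frac{1^{2}}{18} + \frac{Y}{8}\right) b{\left(-7 \right)} = 2 + \left(\frac{1^{2}}{18} + \frac{26}{3 \cdot 8}\right) 1 = 2 + \left(1 \cdot \frac{1}{18} + \frac{26}{3} \cdot \frac{1}{8}\right) 1 = 2 + \left(\frac{1}{18} + \frac{13}{12}\right) 1 = 2 + \frac{41}{36} \cdot 1 = 2 + \frac{41}{36} = \frac{113}{36}$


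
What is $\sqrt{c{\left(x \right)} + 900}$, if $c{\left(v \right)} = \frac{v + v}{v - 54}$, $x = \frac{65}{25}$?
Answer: $\frac{\sqrt{59437418}}{257} \approx 29.998$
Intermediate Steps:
$x = \frac{13}{5}$ ($x = 65 \cdot \frac{1}{25} = \frac{13}{5} \approx 2.6$)
$c{\left(v \right)} = \frac{2 v}{-54 + v}$
$\sqrt{c{\left(x \right)} + 900} = \sqrt{2 \cdot \frac{13}{5} \frac{1}{-54 + \frac{13}{5}} + 900} = \sqrt{2 \cdot \frac{13}{5} \frac{1}{- \frac{257}{5}} + 900} = \sqrt{2 \cdot \frac{13}{5} \left(- \frac{5}{257}\right) + 900} = \sqrt{- \frac{26}{257} + 900} = \sqrt{\frac{231274}{257}} = \frac{\sqrt{59437418}}{257}$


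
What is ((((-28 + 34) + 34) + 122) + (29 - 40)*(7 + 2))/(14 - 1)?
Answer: 63/13 ≈ 4.8462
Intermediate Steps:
((((-28 + 34) + 34) + 122) + (29 - 40)*(7 + 2))/(14 - 1) = (((6 + 34) + 122) - 11*9)/13 = ((40 + 122) - 99)/13 = (162 - 99)/13 = (1/13)*63 = 63/13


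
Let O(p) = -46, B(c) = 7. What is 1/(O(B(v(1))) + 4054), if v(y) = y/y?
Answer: 1/4008 ≈ 0.00024950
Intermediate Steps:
v(y) = 1
1/(O(B(v(1))) + 4054) = 1/(-46 + 4054) = 1/4008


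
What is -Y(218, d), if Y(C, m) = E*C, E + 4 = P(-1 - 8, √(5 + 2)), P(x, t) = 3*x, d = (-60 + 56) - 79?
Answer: 6758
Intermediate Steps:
d = -83 (d = -4 - 79 = -83)
E = -31 (E = -4 + 3*(-1 - 8) = -4 + 3*(-9) = -4 - 27 = -31)
Y(C, m) = -31*C
-Y(218, d) = -(-31)*218 = -1*(-6758) = 6758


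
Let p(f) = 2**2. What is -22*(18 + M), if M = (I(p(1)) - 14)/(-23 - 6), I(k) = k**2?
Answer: -11440/29 ≈ -394.48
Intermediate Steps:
p(f) = 4
M = -2/29 (M = (4**2 - 14)/(-23 - 6) = (16 - 14)/(-29) = 2*(-1/29) = -2/29 ≈ -0.068966)
-22*(18 + M) = -22*(18 - 2/29) = -22*520/29 = -11440/29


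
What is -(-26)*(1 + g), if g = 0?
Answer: 26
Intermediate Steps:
-(-26)*(1 + g) = -(-26)*(1 + 0) = -(-26) = -13*(-2) = 26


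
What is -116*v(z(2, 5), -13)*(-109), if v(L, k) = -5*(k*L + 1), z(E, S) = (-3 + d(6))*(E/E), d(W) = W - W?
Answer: -2528800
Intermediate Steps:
d(W) = 0
z(E, S) = -3 (z(E, S) = (-3 + 0)*(E/E) = -3*1 = -3)
v(L, k) = -5 - 5*L*k (v(L, k) = -5*(L*k + 1) = -5*(1 + L*k) = -5 - 5*L*k)
-116*v(z(2, 5), -13)*(-109) = -116*(-5 - 5*(-3)*(-13))*(-109) = -116*(-5 - 195)*(-109) = -116*(-200)*(-109) = 23200*(-109) = -2528800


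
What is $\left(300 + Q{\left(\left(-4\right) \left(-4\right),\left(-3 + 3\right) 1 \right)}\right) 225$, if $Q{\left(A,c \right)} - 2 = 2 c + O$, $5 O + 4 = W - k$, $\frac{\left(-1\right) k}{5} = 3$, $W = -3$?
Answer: $68310$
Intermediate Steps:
$k = -15$ ($k = \left(-5\right) 3 = -15$)
$O = \frac{8}{5}$ ($O = - \frac{4}{5} + \frac{-3 - -15}{5} = - \frac{4}{5} + \frac{-3 + 15}{5} = - \frac{4}{5} + \frac{1}{5} \cdot 12 = - \frac{4}{5} + \frac{12}{5} = \frac{8}{5} \approx 1.6$)
$Q{\left(A,c \right)} = \frac{18}{5} + 2 c$ ($Q{\left(A,c \right)} = 2 + \left(2 c + \frac{8}{5}\right) = 2 + \left(\frac{8}{5} + 2 c\right) = \frac{18}{5} + 2 c$)
$\left(300 + Q{\left(\left(-4\right) \left(-4\right),\left(-3 + 3\right) 1 \right)}\right) 225 = \left(300 + \left(\frac{18}{5} + 2 \left(-3 + 3\right) 1\right)\right) 225 = \left(300 + \left(\frac{18}{5} + 2 \cdot 0 \cdot 1\right)\right) 225 = \left(300 + \left(\frac{18}{5} + 2 \cdot 0\right)\right) 225 = \left(300 + \left(\frac{18}{5} + 0\right)\right) 225 = \left(300 + \frac{18}{5}\right) 225 = \frac{1518}{5} \cdot 225 = 68310$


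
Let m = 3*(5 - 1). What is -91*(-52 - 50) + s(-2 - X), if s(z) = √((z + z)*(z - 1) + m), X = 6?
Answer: 9282 + 2*√39 ≈ 9294.5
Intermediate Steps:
m = 12 (m = 3*4 = 12)
s(z) = √(12 + 2*z*(-1 + z)) (s(z) = √((z + z)*(z - 1) + 12) = √((2*z)*(-1 + z) + 12) = √(2*z*(-1 + z) + 12) = √(12 + 2*z*(-1 + z)))
-91*(-52 - 50) + s(-2 - X) = -91*(-52 - 50) + √(12 - 2*(-2 - 1*6) + 2*(-2 - 1*6)²) = -91*(-102) + √(12 - 2*(-2 - 6) + 2*(-2 - 6)²) = 9282 + √(12 - 2*(-8) + 2*(-8)²) = 9282 + √(12 + 16 + 2*64) = 9282 + √(12 + 16 + 128) = 9282 + √156 = 9282 + 2*√39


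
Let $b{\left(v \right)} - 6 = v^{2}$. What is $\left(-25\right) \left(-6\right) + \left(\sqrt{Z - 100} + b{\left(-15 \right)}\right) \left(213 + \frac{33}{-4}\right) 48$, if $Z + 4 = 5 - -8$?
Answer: $2270418 + 9828 i \sqrt{91} \approx 2.2704 \cdot 10^{6} + 93753.0 i$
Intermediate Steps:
$Z = 9$ ($Z = -4 + \left(5 - -8\right) = -4 + \left(5 + 8\right) = -4 + 13 = 9$)
$b{\left(v \right)} = 6 + v^{2}$
$\left(-25\right) \left(-6\right) + \left(\sqrt{Z - 100} + b{\left(-15 \right)}\right) \left(213 + \frac{33}{-4}\right) 48 = \left(-25\right) \left(-6\right) + \left(\sqrt{9 - 100} + \left(6 + \left(-15\right)^{2}\right)\right) \left(213 + \frac{33}{-4}\right) 48 = 150 + \left(\sqrt{-91} + \left(6 + 225\right)\right) \left(213 + 33 \left(- \frac{1}{4}\right)\right) 48 = 150 + \left(i \sqrt{91} + 231\right) \left(213 - \frac{33}{4}\right) 48 = 150 + \left(231 + i \sqrt{91}\right) \frac{819}{4} \cdot 48 = 150 + \left(\frac{189189}{4} + \frac{819 i \sqrt{91}}{4}\right) 48 = 150 + \left(2270268 + 9828 i \sqrt{91}\right) = 2270418 + 9828 i \sqrt{91}$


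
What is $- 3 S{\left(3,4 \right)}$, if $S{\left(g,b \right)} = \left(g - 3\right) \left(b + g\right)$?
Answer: $0$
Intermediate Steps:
$S{\left(g,b \right)} = \left(-3 + g\right) \left(b + g\right)$
$- 3 S{\left(3,4 \right)} = - 3 \left(3^{2} - 12 - 9 + 4 \cdot 3\right) = - 3 \left(9 - 12 - 9 + 12\right) = \left(-3\right) 0 = 0$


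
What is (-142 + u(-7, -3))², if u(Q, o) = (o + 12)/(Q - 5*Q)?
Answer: 15737089/784 ≈ 20073.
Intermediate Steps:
u(Q, o) = -(12 + o)/(4*Q) (u(Q, o) = (12 + o)/((-4*Q)) = (12 + o)*(-1/(4*Q)) = -(12 + o)/(4*Q))
(-142 + u(-7, -3))² = (-142 + (¼)*(-12 - 1*(-3))/(-7))² = (-142 + (¼)*(-⅐)*(-12 + 3))² = (-142 + (¼)*(-⅐)*(-9))² = (-142 + 9/28)² = (-3967/28)² = 15737089/784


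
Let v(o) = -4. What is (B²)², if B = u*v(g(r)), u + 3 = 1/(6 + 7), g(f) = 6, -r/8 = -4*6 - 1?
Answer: 533794816/28561 ≈ 18690.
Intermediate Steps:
r = 200 (r = -8*(-4*6 - 1) = -8*(-24 - 1) = -8*(-25) = 200)
u = -38/13 (u = -3 + 1/(6 + 7) = -3 + 1/13 = -38/13 ≈ -2.9231)
B = 152/13 (B = -38/13*(-4) = 152/13 ≈ 11.692)
(B²)² = ((152/13)²)² = (23104/169)² = 533794816/28561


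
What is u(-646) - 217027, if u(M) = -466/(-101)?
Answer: -21919261/101 ≈ -2.1702e+5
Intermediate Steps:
u(M) = 466/101 (u(M) = -466*(-1/101) = 466/101)
u(-646) - 217027 = 466/101 - 217027 = -21919261/101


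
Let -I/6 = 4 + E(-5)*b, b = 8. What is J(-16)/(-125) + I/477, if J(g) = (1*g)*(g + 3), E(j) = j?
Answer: -8024/6625 ≈ -1.2112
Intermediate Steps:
J(g) = g*(3 + g)
I = 216 (I = -6*(4 - 5*8) = -6*(4 - 40) = -6*(-36) = 216)
J(-16)/(-125) + I/477 = -16*(3 - 16)/(-125) + 216/477 = -16*(-13)*(-1/125) + 216*(1/477) = 208*(-1/125) + 24/53 = -208/125 + 24/53 = -8024/6625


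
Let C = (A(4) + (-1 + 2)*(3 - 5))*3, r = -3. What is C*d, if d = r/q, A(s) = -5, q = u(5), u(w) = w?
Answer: 63/5 ≈ 12.600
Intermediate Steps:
q = 5
C = -21 (C = (-5 + (-1 + 2)*(3 - 5))*3 = (-5 + 1*(-2))*3 = (-5 - 2)*3 = -7*3 = -21)
d = -⅗ (d = -3/5 = -3*⅕ = -⅗ ≈ -0.60000)
C*d = -21*(-⅗) = 63/5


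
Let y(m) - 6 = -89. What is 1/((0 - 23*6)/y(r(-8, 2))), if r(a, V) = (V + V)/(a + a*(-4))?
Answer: 83/138 ≈ 0.60145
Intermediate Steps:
r(a, V) = -2*V/(3*a) (r(a, V) = (2*V)/(a - 4*a) = (2*V)/((-3*a)) = (2*V)*(-1/(3*a)) = -2*V/(3*a))
y(m) = -83 (y(m) = 6 - 89 = -83)
1/((0 - 23*6)/y(r(-8, 2))) = 1/((0 - 23*6)/(-83)) = 1/((0 - 138)*(-1/83)) = 1/(-138*(-1/83)) = 1/(138/83) = 83/138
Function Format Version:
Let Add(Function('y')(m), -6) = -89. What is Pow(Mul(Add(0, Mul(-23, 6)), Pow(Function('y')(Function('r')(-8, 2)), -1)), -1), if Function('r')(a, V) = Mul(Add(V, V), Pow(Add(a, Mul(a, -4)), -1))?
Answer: Rational(83, 138) ≈ 0.60145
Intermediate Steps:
Function('r')(a, V) = Mul(Rational(-2, 3), V, Pow(a, -1)) (Function('r')(a, V) = Mul(Mul(2, V), Pow(Add(a, Mul(-4, a)), -1)) = Mul(Mul(2, V), Pow(Mul(-3, a), -1)) = Mul(Mul(2, V), Mul(Rational(-1, 3), Pow(a, -1))) = Mul(Rational(-2, 3), V, Pow(a, -1)))
Function('y')(m) = -83 (Function('y')(m) = Add(6, -89) = -83)
Pow(Mul(Add(0, Mul(-23, 6)), Pow(Function('y')(Function('r')(-8, 2)), -1)), -1) = Pow(Mul(Add(0, Mul(-23, 6)), Pow(-83, -1)), -1) = Pow(Mul(Add(0, -138), Rational(-1, 83)), -1) = Pow(Mul(-138, Rational(-1, 83)), -1) = Pow(Rational(138, 83), -1) = Rational(83, 138)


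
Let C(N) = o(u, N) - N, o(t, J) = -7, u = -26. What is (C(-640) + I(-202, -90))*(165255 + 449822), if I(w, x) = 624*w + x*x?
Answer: -72157758255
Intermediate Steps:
I(w, x) = x**2 + 624*w (I(w, x) = 624*w + x**2 = x**2 + 624*w)
C(N) = -7 - N
(C(-640) + I(-202, -90))*(165255 + 449822) = ((-7 - 1*(-640)) + ((-90)**2 + 624*(-202)))*(165255 + 449822) = ((-7 + 640) + (8100 - 126048))*615077 = (633 - 117948)*615077 = -117315*615077 = -72157758255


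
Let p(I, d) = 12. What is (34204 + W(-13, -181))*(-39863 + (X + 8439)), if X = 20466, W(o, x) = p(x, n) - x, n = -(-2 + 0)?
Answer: -376922326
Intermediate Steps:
n = 2 (n = -1*(-2) = 2)
W(o, x) = 12 - x
(34204 + W(-13, -181))*(-39863 + (X + 8439)) = (34204 + (12 - 1*(-181)))*(-39863 + (20466 + 8439)) = (34204 + (12 + 181))*(-39863 + 28905) = (34204 + 193)*(-10958) = 34397*(-10958) = -376922326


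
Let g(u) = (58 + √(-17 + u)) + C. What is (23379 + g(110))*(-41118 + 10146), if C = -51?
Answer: -724311192 - 30972*√93 ≈ -7.2461e+8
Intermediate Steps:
g(u) = 7 + √(-17 + u) (g(u) = (58 + √(-17 + u)) - 51 = 7 + √(-17 + u))
(23379 + g(110))*(-41118 + 10146) = (23379 + (7 + √(-17 + 110)))*(-41118 + 10146) = (23379 + (7 + √93))*(-30972) = (23386 + √93)*(-30972) = -724311192 - 30972*√93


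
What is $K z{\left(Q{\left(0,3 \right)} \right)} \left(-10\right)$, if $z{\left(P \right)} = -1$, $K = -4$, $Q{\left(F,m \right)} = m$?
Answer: $-40$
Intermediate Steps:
$K z{\left(Q{\left(0,3 \right)} \right)} \left(-10\right) = \left(-4\right) \left(-1\right) \left(-10\right) = 4 \left(-10\right) = -40$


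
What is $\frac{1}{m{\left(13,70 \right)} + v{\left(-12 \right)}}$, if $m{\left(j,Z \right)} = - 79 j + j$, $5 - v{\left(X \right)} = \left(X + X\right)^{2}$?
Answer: $- \frac{1}{1585} \approx -0.00063092$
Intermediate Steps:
$v{\left(X \right)} = 5 - 4 X^{2}$ ($v{\left(X \right)} = 5 - \left(X + X\right)^{2} = 5 - \left(2 X\right)^{2} = 5 - 4 X^{2}$)
$m{\left(j,Z \right)} = - 78 j$
$\frac{1}{m{\left(13,70 \right)} + v{\left(-12 \right)}} = \frac{1}{\left(-78\right) 13 + \left(5 - 4 \left(-12\right)^{2}\right)} = \frac{1}{-1014 + \left(5 - 576\right)} = \frac{1}{-1014 - 571} = \frac{1}{-1585} = - \frac{1}{1585}$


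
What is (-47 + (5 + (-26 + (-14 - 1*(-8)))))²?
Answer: 5476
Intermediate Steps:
(-47 + (5 + (-26 + (-14 - 1*(-8)))))² = (-47 + (5 + (-26 + (-14 + 8))))² = (-47 + (5 + (-26 - 6)))² = (-47 + (5 - 32))² = (-47 - 27)² = (-74)² = 5476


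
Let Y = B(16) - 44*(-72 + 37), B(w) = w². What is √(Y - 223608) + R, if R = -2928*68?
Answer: -199104 + 2*I*√55453 ≈ -1.991e+5 + 470.97*I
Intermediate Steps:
Y = 1796 (Y = 16² - 44*(-72 + 37) = 256 - 44*(-35) = 256 + 1540 = 1796)
R = -199104 (R = -183*1088 = -199104)
√(Y - 223608) + R = √(1796 - 223608) - 199104 = √(-221812) - 199104 = 2*I*√55453 - 199104 = -199104 + 2*I*√55453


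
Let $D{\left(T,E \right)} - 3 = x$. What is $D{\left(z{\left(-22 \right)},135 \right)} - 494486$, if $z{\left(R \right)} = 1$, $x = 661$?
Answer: $-493822$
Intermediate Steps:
$D{\left(T,E \right)} = 664$ ($D{\left(T,E \right)} = 3 + 661 = 664$)
$D{\left(z{\left(-22 \right)},135 \right)} - 494486 = 664 - 494486 = -493822$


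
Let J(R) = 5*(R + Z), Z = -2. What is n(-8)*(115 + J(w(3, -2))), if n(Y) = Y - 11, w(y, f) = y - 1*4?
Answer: -1900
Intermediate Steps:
w(y, f) = -4 + y (w(y, f) = y - 4 = -4 + y)
n(Y) = -11 + Y
J(R) = -10 + 5*R (J(R) = 5*(R - 2) = 5*(-2 + R) = -10 + 5*R)
n(-8)*(115 + J(w(3, -2))) = (-11 - 8)*(115 + (-10 + 5*(-4 + 3))) = -19*(115 + (-10 + 5*(-1))) = -19*(115 + (-10 - 5)) = -19*(115 - 15) = -19*100 = -1900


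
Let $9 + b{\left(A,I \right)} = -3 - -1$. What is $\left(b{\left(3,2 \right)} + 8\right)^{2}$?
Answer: $9$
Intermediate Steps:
$b{\left(A,I \right)} = -11$ ($b{\left(A,I \right)} = -9 - 2 = -11$)
$\left(b{\left(3,2 \right)} + 8\right)^{2} = \left(-11 + 8\right)^{2} = \left(-3\right)^{2} = 9$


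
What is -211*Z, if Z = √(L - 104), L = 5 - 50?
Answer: -211*I*√149 ≈ -2575.6*I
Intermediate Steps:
L = -45
Z = I*√149 (Z = √(-45 - 104) = √(-149) = I*√149 ≈ 12.207*I)
-211*Z = -211*I*√149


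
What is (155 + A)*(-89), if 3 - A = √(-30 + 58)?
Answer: -14062 + 178*√7 ≈ -13591.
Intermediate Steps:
A = 3 - 2*√7 (A = 3 - √(-30 + 58) = 3 - √28 = 3 - 2*√7 ≈ -2.2915)
(155 + A)*(-89) = (155 + (3 - 2*√7))*(-89) = (158 - 2*√7)*(-89) = -14062 + 178*√7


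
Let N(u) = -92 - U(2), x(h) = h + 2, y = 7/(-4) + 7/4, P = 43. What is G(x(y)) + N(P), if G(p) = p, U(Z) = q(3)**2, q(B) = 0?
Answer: -90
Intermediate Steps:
y = 0 (y = 7*(-1/4) + 7*(1/4) = -7/4 + 7/4 = 0)
U(Z) = 0 (U(Z) = 0**2 = 0)
x(h) = 2 + h
N(u) = -92 (N(u) = -92 - 1*0 = -92 + 0 = -92)
G(x(y)) + N(P) = (2 + 0) - 92 = 2 - 92 = -90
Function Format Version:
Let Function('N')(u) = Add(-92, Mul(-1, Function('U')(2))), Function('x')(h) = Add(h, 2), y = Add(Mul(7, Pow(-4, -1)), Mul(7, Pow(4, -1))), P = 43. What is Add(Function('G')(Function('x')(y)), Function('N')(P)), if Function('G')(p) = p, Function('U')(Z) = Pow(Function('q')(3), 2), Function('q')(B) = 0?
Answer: -90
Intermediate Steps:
y = 0 (y = Add(Mul(7, Rational(-1, 4)), Mul(7, Rational(1, 4))) = Add(Rational(-7, 4), Rational(7, 4)) = 0)
Function('U')(Z) = 0 (Function('U')(Z) = Pow(0, 2) = 0)
Function('x')(h) = Add(2, h)
Function('N')(u) = -92 (Function('N')(u) = Add(-92, Mul(-1, 0)) = Add(-92, 0) = -92)
Add(Function('G')(Function('x')(y)), Function('N')(P)) = Add(Add(2, 0), -92) = Add(2, -92) = -90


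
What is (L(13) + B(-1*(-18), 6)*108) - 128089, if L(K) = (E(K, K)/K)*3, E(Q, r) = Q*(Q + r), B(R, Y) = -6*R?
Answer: -139675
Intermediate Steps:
L(K) = 6*K (L(K) = ((K*(K + K))/K)*3 = ((K*(2*K))/K)*3 = ((2*K²)/K)*3 = (2*K)*3 = 6*K)
(L(13) + B(-1*(-18), 6)*108) - 128089 = (6*13 - (-6)*(-18)*108) - 128089 = (78 - 6*18*108) - 128089 = (78 - 108*108) - 128089 = (78 - 11664) - 128089 = -11586 - 128089 = -139675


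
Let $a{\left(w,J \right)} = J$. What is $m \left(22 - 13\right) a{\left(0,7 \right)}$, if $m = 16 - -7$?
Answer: $1449$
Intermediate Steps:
$m = 23$ ($m = 16 + 7 = 23$)
$m \left(22 - 13\right) a{\left(0,7 \right)} = 23 \left(22 - 13\right) 7 = 23 \cdot 9 \cdot 7 = 207 \cdot 7 = 1449$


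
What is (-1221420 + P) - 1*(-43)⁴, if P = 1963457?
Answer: -2676764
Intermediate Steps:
(-1221420 + P) - 1*(-43)⁴ = (-1221420 + 1963457) - 1*(-43)⁴ = 742037 - 1*3418801 = 742037 - 3418801 = -2676764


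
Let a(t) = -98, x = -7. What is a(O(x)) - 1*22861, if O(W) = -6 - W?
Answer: -22959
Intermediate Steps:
a(O(x)) - 1*22861 = -98 - 1*22861 = -98 - 22861 = -22959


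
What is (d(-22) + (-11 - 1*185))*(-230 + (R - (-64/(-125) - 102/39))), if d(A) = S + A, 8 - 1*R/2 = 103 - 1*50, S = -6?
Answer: 115714368/1625 ≈ 71209.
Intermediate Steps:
R = -90 (R = 16 - 2*(103 - 1*50) = 16 - 2*(103 - 50) = 16 - 2*53 = 16 - 106 = -90)
d(A) = -6 + A
(d(-22) + (-11 - 1*185))*(-230 + (R - (-64/(-125) - 102/39))) = ((-6 - 22) + (-11 - 1*185))*(-230 + (-90 - (-64/(-125) - 102/39))) = (-28 + (-11 - 185))*(-230 + (-90 - (-64*(-1/125) - 102*1/39))) = (-28 - 196)*(-230 + (-90 - (64/125 - 34/13))) = -224*(-230 + (-90 - 1*(-3418/1625))) = -224*(-230 + (-90 + 3418/1625)) = -224*(-230 - 142832/1625) = -224*(-516582/1625) = 115714368/1625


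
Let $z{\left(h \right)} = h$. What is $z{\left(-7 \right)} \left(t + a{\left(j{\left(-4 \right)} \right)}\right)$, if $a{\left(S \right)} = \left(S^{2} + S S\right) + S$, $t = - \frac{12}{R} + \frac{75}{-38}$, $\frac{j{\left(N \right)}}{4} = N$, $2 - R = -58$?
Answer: $- \frac{656789}{190} \approx -3456.8$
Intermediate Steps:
$R = 60$ ($R = 2 - -58 = 2 + 58 = 60$)
$j{\left(N \right)} = 4 N$
$t = - \frac{413}{190}$ ($t = - \frac{12}{60} + \frac{75}{-38} = \left(-12\right) \frac{1}{60} + 75 \left(- \frac{1}{38}\right) = - \frac{1}{5} - \frac{75}{38} = - \frac{413}{190} \approx -2.1737$)
$a{\left(S \right)} = S + 2 S^{2}$ ($a{\left(S \right)} = \left(S^{2} + S^{2}\right) + S = 2 S^{2} + S = S + 2 S^{2}$)
$z{\left(-7 \right)} \left(t + a{\left(j{\left(-4 \right)} \right)}\right) = - 7 \left(- \frac{413}{190} + 4 \left(-4\right) \left(1 + 2 \cdot 4 \left(-4\right)\right)\right) = - 7 \left(- \frac{413}{190} - 16 \left(1 + 2 \left(-16\right)\right)\right) = - 7 \left(- \frac{413}{190} - 16 \left(1 - 32\right)\right) = - 7 \left(- \frac{413}{190} - -496\right) = - 7 \left(- \frac{413}{190} + 496\right) = \left(-7\right) \frac{93827}{190} = - \frac{656789}{190}$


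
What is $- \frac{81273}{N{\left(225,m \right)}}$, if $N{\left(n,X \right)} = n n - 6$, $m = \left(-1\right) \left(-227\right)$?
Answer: $- \frac{27091}{16873} \approx -1.6056$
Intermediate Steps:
$m = 227$
$N{\left(n,X \right)} = -6 + n^{2}$ ($N{\left(n,X \right)} = n^{2} - 6 = -6 + n^{2}$)
$- \frac{81273}{N{\left(225,m \right)}} = - \frac{81273}{-6 + 225^{2}} = - \frac{81273}{-6 + 50625} = - \frac{81273}{50619} = \left(-81273\right) \frac{1}{50619} = - \frac{27091}{16873}$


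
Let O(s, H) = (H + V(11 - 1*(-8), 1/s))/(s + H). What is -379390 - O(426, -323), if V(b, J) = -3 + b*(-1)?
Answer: -39076825/103 ≈ -3.7939e+5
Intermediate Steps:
V(b, J) = -3 - b
O(s, H) = (-22 + H)/(H + s) (O(s, H) = (H + (-3 - (11 - 1*(-8))))/(s + H) = (H + (-3 - (11 + 8)))/(H + s) = (H + (-3 - 1*19))/(H + s) = (H + (-3 - 19))/(H + s) = (H - 22)/(H + s) = (-22 + H)/(H + s))
-379390 - O(426, -323) = -379390 - (-22 - 323)/(-323 + 426) = -379390 - (-345)/103 = -379390 - 1*(-345/103) = -379390 + 345/103 = -39076825/103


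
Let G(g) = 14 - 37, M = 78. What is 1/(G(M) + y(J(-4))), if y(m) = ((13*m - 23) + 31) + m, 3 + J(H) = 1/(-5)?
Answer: -5/299 ≈ -0.016722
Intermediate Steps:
J(H) = -16/5 (J(H) = -3 + 1/(-5) = -3 - 1/5 = -16/5)
G(g) = -23
y(m) = 8 + 14*m (y(m) = ((-23 + 13*m) + 31) + m = (8 + 13*m) + m = 8 + 14*m)
1/(G(M) + y(J(-4))) = 1/(-23 + (8 + 14*(-16/5))) = 1/(-23 + (8 - 224/5)) = 1/(-23 - 184/5) = 1/(-299/5) = -5/299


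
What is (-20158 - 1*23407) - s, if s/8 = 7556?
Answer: -104013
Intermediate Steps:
s = 60448 (s = 8*7556 = 60448)
(-20158 - 1*23407) - s = (-20158 - 1*23407) - 1*60448 = (-20158 - 23407) - 60448 = -43565 - 60448 = -104013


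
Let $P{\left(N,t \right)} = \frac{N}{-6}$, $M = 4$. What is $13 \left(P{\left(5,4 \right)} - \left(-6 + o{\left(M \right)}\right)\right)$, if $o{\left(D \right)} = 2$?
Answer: $\frac{247}{6} \approx 41.167$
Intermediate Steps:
$P{\left(N,t \right)} = - \frac{N}{6}$ ($P{\left(N,t \right)} = N \left(- \frac{1}{6}\right) = - \frac{N}{6}$)
$13 \left(P{\left(5,4 \right)} - \left(-6 + o{\left(M \right)}\right)\right) = 13 \left(\left(- \frac{1}{6}\right) 5 + \left(6 - 2\right)\right) = 13 \left(- \frac{5}{6} + \left(6 - 2\right)\right) = 13 \left(- \frac{5}{6} + 4\right) = 13 \cdot \frac{19}{6} = \frac{247}{6}$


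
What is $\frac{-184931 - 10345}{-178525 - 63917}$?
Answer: $\frac{32546}{40407} \approx 0.80545$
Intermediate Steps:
$\frac{-184931 - 10345}{-178525 - 63917} = - \frac{195276}{-242442} = \left(-195276\right) \left(- \frac{1}{242442}\right) = \frac{32546}{40407}$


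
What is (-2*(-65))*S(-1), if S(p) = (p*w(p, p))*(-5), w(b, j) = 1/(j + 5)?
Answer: 325/2 ≈ 162.50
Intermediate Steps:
w(b, j) = 1/(5 + j)
S(p) = -5*p/(5 + p) (S(p) = (p/(5 + p))*(-5) = -5*p/(5 + p))
(-2*(-65))*S(-1) = (-2*(-65))*(-5*(-1)/(5 - 1)) = 130*(-5*(-1)/4) = 130*(-5*(-1)*¼) = 130*(5/4) = 325/2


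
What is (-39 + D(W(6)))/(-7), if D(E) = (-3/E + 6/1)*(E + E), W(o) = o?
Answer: -27/7 ≈ -3.8571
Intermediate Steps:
D(E) = 2*E*(6 - 3/E) (D(E) = (-3/E + 6*1)*(2*E) = (-3/E + 6)*(2*E) = (6 - 3/E)*(2*E) = 2*E*(6 - 3/E))
(-39 + D(W(6)))/(-7) = (-39 + (-6 + 12*6))/(-7) = -(-39 + (-6 + 72))/7 = -(-39 + 66)/7 = -⅐*27 = -27/7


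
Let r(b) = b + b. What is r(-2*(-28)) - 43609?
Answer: -43497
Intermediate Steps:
r(b) = 2*b
r(-2*(-28)) - 43609 = 2*(-2*(-28)) - 43609 = 2*56 - 43609 = 112 - 43609 = -43497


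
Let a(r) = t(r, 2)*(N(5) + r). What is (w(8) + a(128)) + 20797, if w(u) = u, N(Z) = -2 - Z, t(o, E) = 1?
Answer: 20926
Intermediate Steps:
a(r) = -7 + r (a(r) = 1*((-2 - 1*5) + r) = 1*((-2 - 5) + r) = 1*(-7 + r) = -7 + r)
(w(8) + a(128)) + 20797 = (8 + (-7 + 128)) + 20797 = (8 + 121) + 20797 = 129 + 20797 = 20926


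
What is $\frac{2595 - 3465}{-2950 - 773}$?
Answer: $\frac{290}{1241} \approx 0.23368$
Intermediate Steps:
$\frac{2595 - 3465}{-2950 - 773} = - \frac{870}{-3723} = \left(-870\right) \left(- \frac{1}{3723}\right) = \frac{290}{1241}$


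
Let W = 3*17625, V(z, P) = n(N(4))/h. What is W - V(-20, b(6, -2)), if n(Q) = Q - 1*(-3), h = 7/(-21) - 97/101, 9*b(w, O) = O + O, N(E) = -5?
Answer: 10363197/196 ≈ 52873.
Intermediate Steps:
b(w, O) = 2*O/9 (b(w, O) = (O + O)/9 = (2*O)/9 = 2*O/9)
h = -392/303 (h = 7*(-1/21) - 97*1/101 = -⅓ - 97/101 = -392/303 ≈ -1.2937)
n(Q) = 3 + Q (n(Q) = Q + 3 = 3 + Q)
V(z, P) = 303/196 (V(z, P) = (3 - 5)/(-392/303) = -2*(-303/392) = 303/196)
W = 52875
W - V(-20, b(6, -2)) = 52875 - 1*303/196 = 52875 - 303/196 = 10363197/196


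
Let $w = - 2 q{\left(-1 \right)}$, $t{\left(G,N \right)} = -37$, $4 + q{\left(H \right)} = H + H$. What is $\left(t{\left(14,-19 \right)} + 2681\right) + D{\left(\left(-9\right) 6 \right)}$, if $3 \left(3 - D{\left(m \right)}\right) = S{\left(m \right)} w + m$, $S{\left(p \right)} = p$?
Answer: $2881$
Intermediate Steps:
$q{\left(H \right)} = -4 + 2 H$ ($q{\left(H \right)} = -4 + \left(H + H\right) = -4 + 2 H$)
$w = 12$ ($w = - 2 \left(-4 + 2 \left(-1\right)\right) = - 2 \left(-4 - 2\right) = \left(-2\right) \left(-6\right) = 12$)
$D{\left(m \right)} = 3 - \frac{13 m}{3}$ ($D{\left(m \right)} = 3 - \frac{m 12 + m}{3} = 3 - \frac{12 m + m}{3} = 3 - \frac{13 m}{3}$)
$\left(t{\left(14,-19 \right)} + 2681\right) + D{\left(\left(-9\right) 6 \right)} = \left(-37 + 2681\right) - \left(-3 + \frac{13 \left(\left(-9\right) 6\right)}{3}\right) = 2644 + \left(3 - -234\right) = 2644 + \left(3 + 234\right) = 2644 + 237 = 2881$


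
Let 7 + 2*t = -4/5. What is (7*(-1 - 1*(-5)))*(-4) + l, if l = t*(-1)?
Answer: -1081/10 ≈ -108.10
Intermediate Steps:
t = -39/10 (t = -7/2 + (-4/5)/2 = -7/2 + (-4*⅕)/2 = -7/2 + (½)*(-⅘) = -7/2 - ⅖ = -39/10 ≈ -3.9000)
l = 39/10 (l = -39/10*(-1) = 39/10 ≈ 3.9000)
(7*(-1 - 1*(-5)))*(-4) + l = (7*(-1 - 1*(-5)))*(-4) + 39/10 = (7*(-1 + 5))*(-4) + 39/10 = (7*4)*(-4) + 39/10 = 28*(-4) + 39/10 = -112 + 39/10 = -1081/10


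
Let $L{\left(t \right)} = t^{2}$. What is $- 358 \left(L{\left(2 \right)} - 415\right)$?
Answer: $147138$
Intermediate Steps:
$- 358 \left(L{\left(2 \right)} - 415\right) = - 358 \left(2^{2} - 415\right) = - 358 \left(4 - 415\right) = \left(-358\right) \left(-411\right) = 147138$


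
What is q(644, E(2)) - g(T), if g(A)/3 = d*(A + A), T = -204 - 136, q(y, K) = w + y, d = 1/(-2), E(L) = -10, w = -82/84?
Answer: -15833/42 ≈ -376.98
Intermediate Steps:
w = -41/42 (w = -82*1/84 = -41/42 ≈ -0.97619)
d = -½ ≈ -0.50000
q(y, K) = -41/42 + y
T = -340
g(A) = -3*A (g(A) = 3*(-(A + A)/2) = 3*(-A) = -3*A)
q(644, E(2)) - g(T) = (-41/42 + 644) - (-3)*(-340) = 27007/42 - 1*1020 = 27007/42 - 1020 = -15833/42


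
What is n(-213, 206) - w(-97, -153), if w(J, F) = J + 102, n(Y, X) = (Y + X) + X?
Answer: 194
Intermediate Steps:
n(Y, X) = Y + 2*X (n(Y, X) = (X + Y) + X = Y + 2*X)
w(J, F) = 102 + J
n(-213, 206) - w(-97, -153) = (-213 + 2*206) - (102 - 97) = (-213 + 412) - 1*5 = 199 - 5 = 194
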